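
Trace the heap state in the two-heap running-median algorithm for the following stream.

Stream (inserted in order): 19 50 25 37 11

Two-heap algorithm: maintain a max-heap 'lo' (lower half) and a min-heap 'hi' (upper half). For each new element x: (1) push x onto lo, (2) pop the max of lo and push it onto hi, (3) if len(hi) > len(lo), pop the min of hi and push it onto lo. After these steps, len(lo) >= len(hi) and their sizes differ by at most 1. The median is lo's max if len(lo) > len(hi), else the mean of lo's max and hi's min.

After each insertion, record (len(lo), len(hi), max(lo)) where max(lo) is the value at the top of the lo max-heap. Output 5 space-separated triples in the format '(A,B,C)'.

Step 1: insert 19 -> lo=[19] hi=[] -> (len(lo)=1, len(hi)=0, max(lo)=19)
Step 2: insert 50 -> lo=[19] hi=[50] -> (len(lo)=1, len(hi)=1, max(lo)=19)
Step 3: insert 25 -> lo=[19, 25] hi=[50] -> (len(lo)=2, len(hi)=1, max(lo)=25)
Step 4: insert 37 -> lo=[19, 25] hi=[37, 50] -> (len(lo)=2, len(hi)=2, max(lo)=25)
Step 5: insert 11 -> lo=[11, 19, 25] hi=[37, 50] -> (len(lo)=3, len(hi)=2, max(lo)=25)

Answer: (1,0,19) (1,1,19) (2,1,25) (2,2,25) (3,2,25)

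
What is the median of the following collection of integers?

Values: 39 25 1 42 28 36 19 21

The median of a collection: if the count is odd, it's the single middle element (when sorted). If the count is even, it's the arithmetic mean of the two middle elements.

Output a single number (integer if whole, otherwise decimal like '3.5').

Answer: 26.5

Derivation:
Step 1: insert 39 -> lo=[39] (size 1, max 39) hi=[] (size 0) -> median=39
Step 2: insert 25 -> lo=[25] (size 1, max 25) hi=[39] (size 1, min 39) -> median=32
Step 3: insert 1 -> lo=[1, 25] (size 2, max 25) hi=[39] (size 1, min 39) -> median=25
Step 4: insert 42 -> lo=[1, 25] (size 2, max 25) hi=[39, 42] (size 2, min 39) -> median=32
Step 5: insert 28 -> lo=[1, 25, 28] (size 3, max 28) hi=[39, 42] (size 2, min 39) -> median=28
Step 6: insert 36 -> lo=[1, 25, 28] (size 3, max 28) hi=[36, 39, 42] (size 3, min 36) -> median=32
Step 7: insert 19 -> lo=[1, 19, 25, 28] (size 4, max 28) hi=[36, 39, 42] (size 3, min 36) -> median=28
Step 8: insert 21 -> lo=[1, 19, 21, 25] (size 4, max 25) hi=[28, 36, 39, 42] (size 4, min 28) -> median=26.5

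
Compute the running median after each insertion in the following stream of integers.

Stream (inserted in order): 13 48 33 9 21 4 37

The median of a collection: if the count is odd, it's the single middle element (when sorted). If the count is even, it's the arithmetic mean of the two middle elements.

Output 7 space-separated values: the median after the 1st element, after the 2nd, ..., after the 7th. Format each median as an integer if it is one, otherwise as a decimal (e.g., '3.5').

Answer: 13 30.5 33 23 21 17 21

Derivation:
Step 1: insert 13 -> lo=[13] (size 1, max 13) hi=[] (size 0) -> median=13
Step 2: insert 48 -> lo=[13] (size 1, max 13) hi=[48] (size 1, min 48) -> median=30.5
Step 3: insert 33 -> lo=[13, 33] (size 2, max 33) hi=[48] (size 1, min 48) -> median=33
Step 4: insert 9 -> lo=[9, 13] (size 2, max 13) hi=[33, 48] (size 2, min 33) -> median=23
Step 5: insert 21 -> lo=[9, 13, 21] (size 3, max 21) hi=[33, 48] (size 2, min 33) -> median=21
Step 6: insert 4 -> lo=[4, 9, 13] (size 3, max 13) hi=[21, 33, 48] (size 3, min 21) -> median=17
Step 7: insert 37 -> lo=[4, 9, 13, 21] (size 4, max 21) hi=[33, 37, 48] (size 3, min 33) -> median=21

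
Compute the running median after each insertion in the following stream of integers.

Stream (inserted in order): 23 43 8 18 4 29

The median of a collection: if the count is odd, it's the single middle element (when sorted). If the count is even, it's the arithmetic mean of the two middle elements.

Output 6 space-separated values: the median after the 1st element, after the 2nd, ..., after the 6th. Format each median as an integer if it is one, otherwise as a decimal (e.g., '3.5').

Answer: 23 33 23 20.5 18 20.5

Derivation:
Step 1: insert 23 -> lo=[23] (size 1, max 23) hi=[] (size 0) -> median=23
Step 2: insert 43 -> lo=[23] (size 1, max 23) hi=[43] (size 1, min 43) -> median=33
Step 3: insert 8 -> lo=[8, 23] (size 2, max 23) hi=[43] (size 1, min 43) -> median=23
Step 4: insert 18 -> lo=[8, 18] (size 2, max 18) hi=[23, 43] (size 2, min 23) -> median=20.5
Step 5: insert 4 -> lo=[4, 8, 18] (size 3, max 18) hi=[23, 43] (size 2, min 23) -> median=18
Step 6: insert 29 -> lo=[4, 8, 18] (size 3, max 18) hi=[23, 29, 43] (size 3, min 23) -> median=20.5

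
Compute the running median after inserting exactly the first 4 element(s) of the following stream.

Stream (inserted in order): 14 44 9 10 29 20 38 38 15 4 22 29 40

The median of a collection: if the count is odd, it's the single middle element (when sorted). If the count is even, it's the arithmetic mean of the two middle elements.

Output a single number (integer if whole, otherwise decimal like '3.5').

Answer: 12

Derivation:
Step 1: insert 14 -> lo=[14] (size 1, max 14) hi=[] (size 0) -> median=14
Step 2: insert 44 -> lo=[14] (size 1, max 14) hi=[44] (size 1, min 44) -> median=29
Step 3: insert 9 -> lo=[9, 14] (size 2, max 14) hi=[44] (size 1, min 44) -> median=14
Step 4: insert 10 -> lo=[9, 10] (size 2, max 10) hi=[14, 44] (size 2, min 14) -> median=12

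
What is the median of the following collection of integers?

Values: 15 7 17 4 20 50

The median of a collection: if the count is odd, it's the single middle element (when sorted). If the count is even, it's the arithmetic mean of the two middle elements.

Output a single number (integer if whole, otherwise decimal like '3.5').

Answer: 16

Derivation:
Step 1: insert 15 -> lo=[15] (size 1, max 15) hi=[] (size 0) -> median=15
Step 2: insert 7 -> lo=[7] (size 1, max 7) hi=[15] (size 1, min 15) -> median=11
Step 3: insert 17 -> lo=[7, 15] (size 2, max 15) hi=[17] (size 1, min 17) -> median=15
Step 4: insert 4 -> lo=[4, 7] (size 2, max 7) hi=[15, 17] (size 2, min 15) -> median=11
Step 5: insert 20 -> lo=[4, 7, 15] (size 3, max 15) hi=[17, 20] (size 2, min 17) -> median=15
Step 6: insert 50 -> lo=[4, 7, 15] (size 3, max 15) hi=[17, 20, 50] (size 3, min 17) -> median=16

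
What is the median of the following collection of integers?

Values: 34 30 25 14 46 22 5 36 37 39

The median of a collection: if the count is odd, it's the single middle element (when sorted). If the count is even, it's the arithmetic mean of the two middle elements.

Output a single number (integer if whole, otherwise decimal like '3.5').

Answer: 32

Derivation:
Step 1: insert 34 -> lo=[34] (size 1, max 34) hi=[] (size 0) -> median=34
Step 2: insert 30 -> lo=[30] (size 1, max 30) hi=[34] (size 1, min 34) -> median=32
Step 3: insert 25 -> lo=[25, 30] (size 2, max 30) hi=[34] (size 1, min 34) -> median=30
Step 4: insert 14 -> lo=[14, 25] (size 2, max 25) hi=[30, 34] (size 2, min 30) -> median=27.5
Step 5: insert 46 -> lo=[14, 25, 30] (size 3, max 30) hi=[34, 46] (size 2, min 34) -> median=30
Step 6: insert 22 -> lo=[14, 22, 25] (size 3, max 25) hi=[30, 34, 46] (size 3, min 30) -> median=27.5
Step 7: insert 5 -> lo=[5, 14, 22, 25] (size 4, max 25) hi=[30, 34, 46] (size 3, min 30) -> median=25
Step 8: insert 36 -> lo=[5, 14, 22, 25] (size 4, max 25) hi=[30, 34, 36, 46] (size 4, min 30) -> median=27.5
Step 9: insert 37 -> lo=[5, 14, 22, 25, 30] (size 5, max 30) hi=[34, 36, 37, 46] (size 4, min 34) -> median=30
Step 10: insert 39 -> lo=[5, 14, 22, 25, 30] (size 5, max 30) hi=[34, 36, 37, 39, 46] (size 5, min 34) -> median=32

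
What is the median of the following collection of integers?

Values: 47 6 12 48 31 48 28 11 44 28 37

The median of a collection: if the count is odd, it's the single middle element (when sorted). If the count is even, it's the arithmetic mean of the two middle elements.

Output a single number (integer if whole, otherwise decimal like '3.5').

Answer: 31

Derivation:
Step 1: insert 47 -> lo=[47] (size 1, max 47) hi=[] (size 0) -> median=47
Step 2: insert 6 -> lo=[6] (size 1, max 6) hi=[47] (size 1, min 47) -> median=26.5
Step 3: insert 12 -> lo=[6, 12] (size 2, max 12) hi=[47] (size 1, min 47) -> median=12
Step 4: insert 48 -> lo=[6, 12] (size 2, max 12) hi=[47, 48] (size 2, min 47) -> median=29.5
Step 5: insert 31 -> lo=[6, 12, 31] (size 3, max 31) hi=[47, 48] (size 2, min 47) -> median=31
Step 6: insert 48 -> lo=[6, 12, 31] (size 3, max 31) hi=[47, 48, 48] (size 3, min 47) -> median=39
Step 7: insert 28 -> lo=[6, 12, 28, 31] (size 4, max 31) hi=[47, 48, 48] (size 3, min 47) -> median=31
Step 8: insert 11 -> lo=[6, 11, 12, 28] (size 4, max 28) hi=[31, 47, 48, 48] (size 4, min 31) -> median=29.5
Step 9: insert 44 -> lo=[6, 11, 12, 28, 31] (size 5, max 31) hi=[44, 47, 48, 48] (size 4, min 44) -> median=31
Step 10: insert 28 -> lo=[6, 11, 12, 28, 28] (size 5, max 28) hi=[31, 44, 47, 48, 48] (size 5, min 31) -> median=29.5
Step 11: insert 37 -> lo=[6, 11, 12, 28, 28, 31] (size 6, max 31) hi=[37, 44, 47, 48, 48] (size 5, min 37) -> median=31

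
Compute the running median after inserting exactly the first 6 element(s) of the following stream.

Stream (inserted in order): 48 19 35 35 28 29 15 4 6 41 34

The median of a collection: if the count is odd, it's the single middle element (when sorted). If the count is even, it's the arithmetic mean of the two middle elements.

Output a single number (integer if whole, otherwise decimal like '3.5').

Step 1: insert 48 -> lo=[48] (size 1, max 48) hi=[] (size 0) -> median=48
Step 2: insert 19 -> lo=[19] (size 1, max 19) hi=[48] (size 1, min 48) -> median=33.5
Step 3: insert 35 -> lo=[19, 35] (size 2, max 35) hi=[48] (size 1, min 48) -> median=35
Step 4: insert 35 -> lo=[19, 35] (size 2, max 35) hi=[35, 48] (size 2, min 35) -> median=35
Step 5: insert 28 -> lo=[19, 28, 35] (size 3, max 35) hi=[35, 48] (size 2, min 35) -> median=35
Step 6: insert 29 -> lo=[19, 28, 29] (size 3, max 29) hi=[35, 35, 48] (size 3, min 35) -> median=32

Answer: 32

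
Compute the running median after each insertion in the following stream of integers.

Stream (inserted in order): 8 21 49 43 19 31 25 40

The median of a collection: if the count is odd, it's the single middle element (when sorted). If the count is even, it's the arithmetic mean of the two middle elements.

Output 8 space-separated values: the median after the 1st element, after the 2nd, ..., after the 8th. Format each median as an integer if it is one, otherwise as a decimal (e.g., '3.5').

Step 1: insert 8 -> lo=[8] (size 1, max 8) hi=[] (size 0) -> median=8
Step 2: insert 21 -> lo=[8] (size 1, max 8) hi=[21] (size 1, min 21) -> median=14.5
Step 3: insert 49 -> lo=[8, 21] (size 2, max 21) hi=[49] (size 1, min 49) -> median=21
Step 4: insert 43 -> lo=[8, 21] (size 2, max 21) hi=[43, 49] (size 2, min 43) -> median=32
Step 5: insert 19 -> lo=[8, 19, 21] (size 3, max 21) hi=[43, 49] (size 2, min 43) -> median=21
Step 6: insert 31 -> lo=[8, 19, 21] (size 3, max 21) hi=[31, 43, 49] (size 3, min 31) -> median=26
Step 7: insert 25 -> lo=[8, 19, 21, 25] (size 4, max 25) hi=[31, 43, 49] (size 3, min 31) -> median=25
Step 8: insert 40 -> lo=[8, 19, 21, 25] (size 4, max 25) hi=[31, 40, 43, 49] (size 4, min 31) -> median=28

Answer: 8 14.5 21 32 21 26 25 28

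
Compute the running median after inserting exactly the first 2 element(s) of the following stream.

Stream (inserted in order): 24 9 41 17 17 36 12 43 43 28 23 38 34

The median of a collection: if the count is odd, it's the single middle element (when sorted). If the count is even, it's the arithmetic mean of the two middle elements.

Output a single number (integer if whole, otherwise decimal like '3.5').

Answer: 16.5

Derivation:
Step 1: insert 24 -> lo=[24] (size 1, max 24) hi=[] (size 0) -> median=24
Step 2: insert 9 -> lo=[9] (size 1, max 9) hi=[24] (size 1, min 24) -> median=16.5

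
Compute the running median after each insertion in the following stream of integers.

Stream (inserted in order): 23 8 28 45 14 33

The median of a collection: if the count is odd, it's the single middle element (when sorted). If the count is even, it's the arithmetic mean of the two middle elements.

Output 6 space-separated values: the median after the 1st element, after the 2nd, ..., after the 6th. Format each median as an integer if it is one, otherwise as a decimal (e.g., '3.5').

Step 1: insert 23 -> lo=[23] (size 1, max 23) hi=[] (size 0) -> median=23
Step 2: insert 8 -> lo=[8] (size 1, max 8) hi=[23] (size 1, min 23) -> median=15.5
Step 3: insert 28 -> lo=[8, 23] (size 2, max 23) hi=[28] (size 1, min 28) -> median=23
Step 4: insert 45 -> lo=[8, 23] (size 2, max 23) hi=[28, 45] (size 2, min 28) -> median=25.5
Step 5: insert 14 -> lo=[8, 14, 23] (size 3, max 23) hi=[28, 45] (size 2, min 28) -> median=23
Step 6: insert 33 -> lo=[8, 14, 23] (size 3, max 23) hi=[28, 33, 45] (size 3, min 28) -> median=25.5

Answer: 23 15.5 23 25.5 23 25.5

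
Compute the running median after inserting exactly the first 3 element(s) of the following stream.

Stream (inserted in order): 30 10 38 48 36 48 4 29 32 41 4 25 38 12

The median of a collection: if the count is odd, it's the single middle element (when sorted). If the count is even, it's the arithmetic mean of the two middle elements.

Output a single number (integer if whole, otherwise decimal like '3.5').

Step 1: insert 30 -> lo=[30] (size 1, max 30) hi=[] (size 0) -> median=30
Step 2: insert 10 -> lo=[10] (size 1, max 10) hi=[30] (size 1, min 30) -> median=20
Step 3: insert 38 -> lo=[10, 30] (size 2, max 30) hi=[38] (size 1, min 38) -> median=30

Answer: 30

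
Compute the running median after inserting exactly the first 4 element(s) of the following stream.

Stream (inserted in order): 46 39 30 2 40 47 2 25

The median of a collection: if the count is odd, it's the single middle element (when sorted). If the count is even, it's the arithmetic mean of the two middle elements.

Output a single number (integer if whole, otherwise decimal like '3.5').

Step 1: insert 46 -> lo=[46] (size 1, max 46) hi=[] (size 0) -> median=46
Step 2: insert 39 -> lo=[39] (size 1, max 39) hi=[46] (size 1, min 46) -> median=42.5
Step 3: insert 30 -> lo=[30, 39] (size 2, max 39) hi=[46] (size 1, min 46) -> median=39
Step 4: insert 2 -> lo=[2, 30] (size 2, max 30) hi=[39, 46] (size 2, min 39) -> median=34.5

Answer: 34.5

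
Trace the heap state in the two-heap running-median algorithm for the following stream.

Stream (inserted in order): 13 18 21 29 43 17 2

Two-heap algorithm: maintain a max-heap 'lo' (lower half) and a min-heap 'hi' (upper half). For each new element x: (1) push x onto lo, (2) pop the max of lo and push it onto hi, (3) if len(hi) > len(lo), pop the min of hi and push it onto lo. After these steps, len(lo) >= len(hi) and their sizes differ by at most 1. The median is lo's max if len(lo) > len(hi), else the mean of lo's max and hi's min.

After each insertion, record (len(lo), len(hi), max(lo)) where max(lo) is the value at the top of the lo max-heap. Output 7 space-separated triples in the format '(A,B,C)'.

Step 1: insert 13 -> lo=[13] hi=[] -> (len(lo)=1, len(hi)=0, max(lo)=13)
Step 2: insert 18 -> lo=[13] hi=[18] -> (len(lo)=1, len(hi)=1, max(lo)=13)
Step 3: insert 21 -> lo=[13, 18] hi=[21] -> (len(lo)=2, len(hi)=1, max(lo)=18)
Step 4: insert 29 -> lo=[13, 18] hi=[21, 29] -> (len(lo)=2, len(hi)=2, max(lo)=18)
Step 5: insert 43 -> lo=[13, 18, 21] hi=[29, 43] -> (len(lo)=3, len(hi)=2, max(lo)=21)
Step 6: insert 17 -> lo=[13, 17, 18] hi=[21, 29, 43] -> (len(lo)=3, len(hi)=3, max(lo)=18)
Step 7: insert 2 -> lo=[2, 13, 17, 18] hi=[21, 29, 43] -> (len(lo)=4, len(hi)=3, max(lo)=18)

Answer: (1,0,13) (1,1,13) (2,1,18) (2,2,18) (3,2,21) (3,3,18) (4,3,18)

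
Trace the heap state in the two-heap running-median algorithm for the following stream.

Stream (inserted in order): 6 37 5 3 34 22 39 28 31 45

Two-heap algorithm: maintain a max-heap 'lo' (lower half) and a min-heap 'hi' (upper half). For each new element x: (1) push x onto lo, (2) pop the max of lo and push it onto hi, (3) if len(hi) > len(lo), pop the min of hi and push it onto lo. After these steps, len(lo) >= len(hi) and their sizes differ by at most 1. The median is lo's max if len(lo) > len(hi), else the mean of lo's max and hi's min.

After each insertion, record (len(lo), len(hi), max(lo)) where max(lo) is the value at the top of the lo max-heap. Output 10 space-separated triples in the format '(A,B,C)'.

Answer: (1,0,6) (1,1,6) (2,1,6) (2,2,5) (3,2,6) (3,3,6) (4,3,22) (4,4,22) (5,4,28) (5,5,28)

Derivation:
Step 1: insert 6 -> lo=[6] hi=[] -> (len(lo)=1, len(hi)=0, max(lo)=6)
Step 2: insert 37 -> lo=[6] hi=[37] -> (len(lo)=1, len(hi)=1, max(lo)=6)
Step 3: insert 5 -> lo=[5, 6] hi=[37] -> (len(lo)=2, len(hi)=1, max(lo)=6)
Step 4: insert 3 -> lo=[3, 5] hi=[6, 37] -> (len(lo)=2, len(hi)=2, max(lo)=5)
Step 5: insert 34 -> lo=[3, 5, 6] hi=[34, 37] -> (len(lo)=3, len(hi)=2, max(lo)=6)
Step 6: insert 22 -> lo=[3, 5, 6] hi=[22, 34, 37] -> (len(lo)=3, len(hi)=3, max(lo)=6)
Step 7: insert 39 -> lo=[3, 5, 6, 22] hi=[34, 37, 39] -> (len(lo)=4, len(hi)=3, max(lo)=22)
Step 8: insert 28 -> lo=[3, 5, 6, 22] hi=[28, 34, 37, 39] -> (len(lo)=4, len(hi)=4, max(lo)=22)
Step 9: insert 31 -> lo=[3, 5, 6, 22, 28] hi=[31, 34, 37, 39] -> (len(lo)=5, len(hi)=4, max(lo)=28)
Step 10: insert 45 -> lo=[3, 5, 6, 22, 28] hi=[31, 34, 37, 39, 45] -> (len(lo)=5, len(hi)=5, max(lo)=28)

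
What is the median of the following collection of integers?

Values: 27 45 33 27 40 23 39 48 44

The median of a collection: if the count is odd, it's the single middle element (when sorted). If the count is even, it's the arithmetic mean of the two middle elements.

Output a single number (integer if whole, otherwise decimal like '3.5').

Answer: 39

Derivation:
Step 1: insert 27 -> lo=[27] (size 1, max 27) hi=[] (size 0) -> median=27
Step 2: insert 45 -> lo=[27] (size 1, max 27) hi=[45] (size 1, min 45) -> median=36
Step 3: insert 33 -> lo=[27, 33] (size 2, max 33) hi=[45] (size 1, min 45) -> median=33
Step 4: insert 27 -> lo=[27, 27] (size 2, max 27) hi=[33, 45] (size 2, min 33) -> median=30
Step 5: insert 40 -> lo=[27, 27, 33] (size 3, max 33) hi=[40, 45] (size 2, min 40) -> median=33
Step 6: insert 23 -> lo=[23, 27, 27] (size 3, max 27) hi=[33, 40, 45] (size 3, min 33) -> median=30
Step 7: insert 39 -> lo=[23, 27, 27, 33] (size 4, max 33) hi=[39, 40, 45] (size 3, min 39) -> median=33
Step 8: insert 48 -> lo=[23, 27, 27, 33] (size 4, max 33) hi=[39, 40, 45, 48] (size 4, min 39) -> median=36
Step 9: insert 44 -> lo=[23, 27, 27, 33, 39] (size 5, max 39) hi=[40, 44, 45, 48] (size 4, min 40) -> median=39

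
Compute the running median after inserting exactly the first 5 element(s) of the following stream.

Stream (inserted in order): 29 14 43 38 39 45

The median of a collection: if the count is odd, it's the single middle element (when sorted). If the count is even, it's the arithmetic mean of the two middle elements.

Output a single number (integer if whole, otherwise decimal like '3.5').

Answer: 38

Derivation:
Step 1: insert 29 -> lo=[29] (size 1, max 29) hi=[] (size 0) -> median=29
Step 2: insert 14 -> lo=[14] (size 1, max 14) hi=[29] (size 1, min 29) -> median=21.5
Step 3: insert 43 -> lo=[14, 29] (size 2, max 29) hi=[43] (size 1, min 43) -> median=29
Step 4: insert 38 -> lo=[14, 29] (size 2, max 29) hi=[38, 43] (size 2, min 38) -> median=33.5
Step 5: insert 39 -> lo=[14, 29, 38] (size 3, max 38) hi=[39, 43] (size 2, min 39) -> median=38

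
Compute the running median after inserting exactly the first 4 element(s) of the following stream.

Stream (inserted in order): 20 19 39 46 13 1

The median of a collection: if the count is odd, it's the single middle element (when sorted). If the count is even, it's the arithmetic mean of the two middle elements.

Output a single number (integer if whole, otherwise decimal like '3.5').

Answer: 29.5

Derivation:
Step 1: insert 20 -> lo=[20] (size 1, max 20) hi=[] (size 0) -> median=20
Step 2: insert 19 -> lo=[19] (size 1, max 19) hi=[20] (size 1, min 20) -> median=19.5
Step 3: insert 39 -> lo=[19, 20] (size 2, max 20) hi=[39] (size 1, min 39) -> median=20
Step 4: insert 46 -> lo=[19, 20] (size 2, max 20) hi=[39, 46] (size 2, min 39) -> median=29.5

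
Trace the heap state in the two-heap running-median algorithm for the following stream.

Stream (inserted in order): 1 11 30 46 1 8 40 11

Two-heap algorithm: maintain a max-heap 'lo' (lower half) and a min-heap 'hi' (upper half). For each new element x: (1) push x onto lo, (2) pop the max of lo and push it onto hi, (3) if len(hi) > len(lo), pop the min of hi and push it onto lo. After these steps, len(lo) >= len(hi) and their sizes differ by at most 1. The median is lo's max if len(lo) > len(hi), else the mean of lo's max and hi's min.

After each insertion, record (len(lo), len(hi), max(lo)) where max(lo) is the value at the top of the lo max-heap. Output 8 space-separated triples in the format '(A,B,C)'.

Answer: (1,0,1) (1,1,1) (2,1,11) (2,2,11) (3,2,11) (3,3,8) (4,3,11) (4,4,11)

Derivation:
Step 1: insert 1 -> lo=[1] hi=[] -> (len(lo)=1, len(hi)=0, max(lo)=1)
Step 2: insert 11 -> lo=[1] hi=[11] -> (len(lo)=1, len(hi)=1, max(lo)=1)
Step 3: insert 30 -> lo=[1, 11] hi=[30] -> (len(lo)=2, len(hi)=1, max(lo)=11)
Step 4: insert 46 -> lo=[1, 11] hi=[30, 46] -> (len(lo)=2, len(hi)=2, max(lo)=11)
Step 5: insert 1 -> lo=[1, 1, 11] hi=[30, 46] -> (len(lo)=3, len(hi)=2, max(lo)=11)
Step 6: insert 8 -> lo=[1, 1, 8] hi=[11, 30, 46] -> (len(lo)=3, len(hi)=3, max(lo)=8)
Step 7: insert 40 -> lo=[1, 1, 8, 11] hi=[30, 40, 46] -> (len(lo)=4, len(hi)=3, max(lo)=11)
Step 8: insert 11 -> lo=[1, 1, 8, 11] hi=[11, 30, 40, 46] -> (len(lo)=4, len(hi)=4, max(lo)=11)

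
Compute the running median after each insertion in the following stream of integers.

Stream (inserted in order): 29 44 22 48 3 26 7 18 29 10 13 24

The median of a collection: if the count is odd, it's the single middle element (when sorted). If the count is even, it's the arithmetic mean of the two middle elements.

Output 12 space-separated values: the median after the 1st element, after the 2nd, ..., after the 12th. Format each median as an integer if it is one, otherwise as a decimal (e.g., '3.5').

Answer: 29 36.5 29 36.5 29 27.5 26 24 26 24 22 23

Derivation:
Step 1: insert 29 -> lo=[29] (size 1, max 29) hi=[] (size 0) -> median=29
Step 2: insert 44 -> lo=[29] (size 1, max 29) hi=[44] (size 1, min 44) -> median=36.5
Step 3: insert 22 -> lo=[22, 29] (size 2, max 29) hi=[44] (size 1, min 44) -> median=29
Step 4: insert 48 -> lo=[22, 29] (size 2, max 29) hi=[44, 48] (size 2, min 44) -> median=36.5
Step 5: insert 3 -> lo=[3, 22, 29] (size 3, max 29) hi=[44, 48] (size 2, min 44) -> median=29
Step 6: insert 26 -> lo=[3, 22, 26] (size 3, max 26) hi=[29, 44, 48] (size 3, min 29) -> median=27.5
Step 7: insert 7 -> lo=[3, 7, 22, 26] (size 4, max 26) hi=[29, 44, 48] (size 3, min 29) -> median=26
Step 8: insert 18 -> lo=[3, 7, 18, 22] (size 4, max 22) hi=[26, 29, 44, 48] (size 4, min 26) -> median=24
Step 9: insert 29 -> lo=[3, 7, 18, 22, 26] (size 5, max 26) hi=[29, 29, 44, 48] (size 4, min 29) -> median=26
Step 10: insert 10 -> lo=[3, 7, 10, 18, 22] (size 5, max 22) hi=[26, 29, 29, 44, 48] (size 5, min 26) -> median=24
Step 11: insert 13 -> lo=[3, 7, 10, 13, 18, 22] (size 6, max 22) hi=[26, 29, 29, 44, 48] (size 5, min 26) -> median=22
Step 12: insert 24 -> lo=[3, 7, 10, 13, 18, 22] (size 6, max 22) hi=[24, 26, 29, 29, 44, 48] (size 6, min 24) -> median=23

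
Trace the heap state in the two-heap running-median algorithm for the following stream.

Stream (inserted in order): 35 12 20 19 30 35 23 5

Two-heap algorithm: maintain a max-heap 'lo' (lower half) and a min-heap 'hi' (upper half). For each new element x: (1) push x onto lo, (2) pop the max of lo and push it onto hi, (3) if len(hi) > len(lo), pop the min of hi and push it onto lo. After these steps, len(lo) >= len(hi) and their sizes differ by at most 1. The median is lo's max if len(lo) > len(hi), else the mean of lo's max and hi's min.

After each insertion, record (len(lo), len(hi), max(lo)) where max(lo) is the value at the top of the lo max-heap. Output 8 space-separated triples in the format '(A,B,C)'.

Step 1: insert 35 -> lo=[35] hi=[] -> (len(lo)=1, len(hi)=0, max(lo)=35)
Step 2: insert 12 -> lo=[12] hi=[35] -> (len(lo)=1, len(hi)=1, max(lo)=12)
Step 3: insert 20 -> lo=[12, 20] hi=[35] -> (len(lo)=2, len(hi)=1, max(lo)=20)
Step 4: insert 19 -> lo=[12, 19] hi=[20, 35] -> (len(lo)=2, len(hi)=2, max(lo)=19)
Step 5: insert 30 -> lo=[12, 19, 20] hi=[30, 35] -> (len(lo)=3, len(hi)=2, max(lo)=20)
Step 6: insert 35 -> lo=[12, 19, 20] hi=[30, 35, 35] -> (len(lo)=3, len(hi)=3, max(lo)=20)
Step 7: insert 23 -> lo=[12, 19, 20, 23] hi=[30, 35, 35] -> (len(lo)=4, len(hi)=3, max(lo)=23)
Step 8: insert 5 -> lo=[5, 12, 19, 20] hi=[23, 30, 35, 35] -> (len(lo)=4, len(hi)=4, max(lo)=20)

Answer: (1,0,35) (1,1,12) (2,1,20) (2,2,19) (3,2,20) (3,3,20) (4,3,23) (4,4,20)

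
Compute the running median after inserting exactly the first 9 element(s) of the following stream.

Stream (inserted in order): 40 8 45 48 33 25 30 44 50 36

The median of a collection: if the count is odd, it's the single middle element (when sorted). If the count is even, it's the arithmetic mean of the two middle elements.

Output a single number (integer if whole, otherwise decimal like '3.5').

Step 1: insert 40 -> lo=[40] (size 1, max 40) hi=[] (size 0) -> median=40
Step 2: insert 8 -> lo=[8] (size 1, max 8) hi=[40] (size 1, min 40) -> median=24
Step 3: insert 45 -> lo=[8, 40] (size 2, max 40) hi=[45] (size 1, min 45) -> median=40
Step 4: insert 48 -> lo=[8, 40] (size 2, max 40) hi=[45, 48] (size 2, min 45) -> median=42.5
Step 5: insert 33 -> lo=[8, 33, 40] (size 3, max 40) hi=[45, 48] (size 2, min 45) -> median=40
Step 6: insert 25 -> lo=[8, 25, 33] (size 3, max 33) hi=[40, 45, 48] (size 3, min 40) -> median=36.5
Step 7: insert 30 -> lo=[8, 25, 30, 33] (size 4, max 33) hi=[40, 45, 48] (size 3, min 40) -> median=33
Step 8: insert 44 -> lo=[8, 25, 30, 33] (size 4, max 33) hi=[40, 44, 45, 48] (size 4, min 40) -> median=36.5
Step 9: insert 50 -> lo=[8, 25, 30, 33, 40] (size 5, max 40) hi=[44, 45, 48, 50] (size 4, min 44) -> median=40

Answer: 40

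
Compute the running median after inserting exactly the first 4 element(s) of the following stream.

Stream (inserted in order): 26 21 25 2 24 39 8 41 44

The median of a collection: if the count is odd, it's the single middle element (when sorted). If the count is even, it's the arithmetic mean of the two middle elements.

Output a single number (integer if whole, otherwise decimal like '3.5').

Step 1: insert 26 -> lo=[26] (size 1, max 26) hi=[] (size 0) -> median=26
Step 2: insert 21 -> lo=[21] (size 1, max 21) hi=[26] (size 1, min 26) -> median=23.5
Step 3: insert 25 -> lo=[21, 25] (size 2, max 25) hi=[26] (size 1, min 26) -> median=25
Step 4: insert 2 -> lo=[2, 21] (size 2, max 21) hi=[25, 26] (size 2, min 25) -> median=23

Answer: 23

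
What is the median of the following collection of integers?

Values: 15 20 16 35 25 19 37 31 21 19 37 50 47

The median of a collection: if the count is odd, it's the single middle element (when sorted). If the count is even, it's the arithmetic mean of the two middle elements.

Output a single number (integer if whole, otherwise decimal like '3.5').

Answer: 25

Derivation:
Step 1: insert 15 -> lo=[15] (size 1, max 15) hi=[] (size 0) -> median=15
Step 2: insert 20 -> lo=[15] (size 1, max 15) hi=[20] (size 1, min 20) -> median=17.5
Step 3: insert 16 -> lo=[15, 16] (size 2, max 16) hi=[20] (size 1, min 20) -> median=16
Step 4: insert 35 -> lo=[15, 16] (size 2, max 16) hi=[20, 35] (size 2, min 20) -> median=18
Step 5: insert 25 -> lo=[15, 16, 20] (size 3, max 20) hi=[25, 35] (size 2, min 25) -> median=20
Step 6: insert 19 -> lo=[15, 16, 19] (size 3, max 19) hi=[20, 25, 35] (size 3, min 20) -> median=19.5
Step 7: insert 37 -> lo=[15, 16, 19, 20] (size 4, max 20) hi=[25, 35, 37] (size 3, min 25) -> median=20
Step 8: insert 31 -> lo=[15, 16, 19, 20] (size 4, max 20) hi=[25, 31, 35, 37] (size 4, min 25) -> median=22.5
Step 9: insert 21 -> lo=[15, 16, 19, 20, 21] (size 5, max 21) hi=[25, 31, 35, 37] (size 4, min 25) -> median=21
Step 10: insert 19 -> lo=[15, 16, 19, 19, 20] (size 5, max 20) hi=[21, 25, 31, 35, 37] (size 5, min 21) -> median=20.5
Step 11: insert 37 -> lo=[15, 16, 19, 19, 20, 21] (size 6, max 21) hi=[25, 31, 35, 37, 37] (size 5, min 25) -> median=21
Step 12: insert 50 -> lo=[15, 16, 19, 19, 20, 21] (size 6, max 21) hi=[25, 31, 35, 37, 37, 50] (size 6, min 25) -> median=23
Step 13: insert 47 -> lo=[15, 16, 19, 19, 20, 21, 25] (size 7, max 25) hi=[31, 35, 37, 37, 47, 50] (size 6, min 31) -> median=25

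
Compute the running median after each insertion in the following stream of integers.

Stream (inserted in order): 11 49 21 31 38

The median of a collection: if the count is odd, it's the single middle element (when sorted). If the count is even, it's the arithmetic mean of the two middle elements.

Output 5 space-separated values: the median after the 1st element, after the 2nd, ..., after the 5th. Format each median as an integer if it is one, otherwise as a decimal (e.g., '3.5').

Step 1: insert 11 -> lo=[11] (size 1, max 11) hi=[] (size 0) -> median=11
Step 2: insert 49 -> lo=[11] (size 1, max 11) hi=[49] (size 1, min 49) -> median=30
Step 3: insert 21 -> lo=[11, 21] (size 2, max 21) hi=[49] (size 1, min 49) -> median=21
Step 4: insert 31 -> lo=[11, 21] (size 2, max 21) hi=[31, 49] (size 2, min 31) -> median=26
Step 5: insert 38 -> lo=[11, 21, 31] (size 3, max 31) hi=[38, 49] (size 2, min 38) -> median=31

Answer: 11 30 21 26 31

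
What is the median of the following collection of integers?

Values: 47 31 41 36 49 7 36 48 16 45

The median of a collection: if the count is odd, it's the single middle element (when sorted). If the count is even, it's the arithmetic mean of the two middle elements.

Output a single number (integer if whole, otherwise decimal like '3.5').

Answer: 38.5

Derivation:
Step 1: insert 47 -> lo=[47] (size 1, max 47) hi=[] (size 0) -> median=47
Step 2: insert 31 -> lo=[31] (size 1, max 31) hi=[47] (size 1, min 47) -> median=39
Step 3: insert 41 -> lo=[31, 41] (size 2, max 41) hi=[47] (size 1, min 47) -> median=41
Step 4: insert 36 -> lo=[31, 36] (size 2, max 36) hi=[41, 47] (size 2, min 41) -> median=38.5
Step 5: insert 49 -> lo=[31, 36, 41] (size 3, max 41) hi=[47, 49] (size 2, min 47) -> median=41
Step 6: insert 7 -> lo=[7, 31, 36] (size 3, max 36) hi=[41, 47, 49] (size 3, min 41) -> median=38.5
Step 7: insert 36 -> lo=[7, 31, 36, 36] (size 4, max 36) hi=[41, 47, 49] (size 3, min 41) -> median=36
Step 8: insert 48 -> lo=[7, 31, 36, 36] (size 4, max 36) hi=[41, 47, 48, 49] (size 4, min 41) -> median=38.5
Step 9: insert 16 -> lo=[7, 16, 31, 36, 36] (size 5, max 36) hi=[41, 47, 48, 49] (size 4, min 41) -> median=36
Step 10: insert 45 -> lo=[7, 16, 31, 36, 36] (size 5, max 36) hi=[41, 45, 47, 48, 49] (size 5, min 41) -> median=38.5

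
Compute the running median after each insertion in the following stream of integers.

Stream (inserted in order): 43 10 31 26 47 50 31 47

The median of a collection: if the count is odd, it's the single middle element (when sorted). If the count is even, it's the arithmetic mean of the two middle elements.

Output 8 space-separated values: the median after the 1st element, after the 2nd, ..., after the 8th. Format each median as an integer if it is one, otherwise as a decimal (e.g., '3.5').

Step 1: insert 43 -> lo=[43] (size 1, max 43) hi=[] (size 0) -> median=43
Step 2: insert 10 -> lo=[10] (size 1, max 10) hi=[43] (size 1, min 43) -> median=26.5
Step 3: insert 31 -> lo=[10, 31] (size 2, max 31) hi=[43] (size 1, min 43) -> median=31
Step 4: insert 26 -> lo=[10, 26] (size 2, max 26) hi=[31, 43] (size 2, min 31) -> median=28.5
Step 5: insert 47 -> lo=[10, 26, 31] (size 3, max 31) hi=[43, 47] (size 2, min 43) -> median=31
Step 6: insert 50 -> lo=[10, 26, 31] (size 3, max 31) hi=[43, 47, 50] (size 3, min 43) -> median=37
Step 7: insert 31 -> lo=[10, 26, 31, 31] (size 4, max 31) hi=[43, 47, 50] (size 3, min 43) -> median=31
Step 8: insert 47 -> lo=[10, 26, 31, 31] (size 4, max 31) hi=[43, 47, 47, 50] (size 4, min 43) -> median=37

Answer: 43 26.5 31 28.5 31 37 31 37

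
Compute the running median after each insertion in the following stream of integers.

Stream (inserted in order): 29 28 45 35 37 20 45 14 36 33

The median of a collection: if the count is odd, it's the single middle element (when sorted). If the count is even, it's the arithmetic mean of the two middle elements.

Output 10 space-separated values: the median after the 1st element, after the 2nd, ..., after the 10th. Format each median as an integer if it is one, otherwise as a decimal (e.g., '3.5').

Answer: 29 28.5 29 32 35 32 35 32 35 34

Derivation:
Step 1: insert 29 -> lo=[29] (size 1, max 29) hi=[] (size 0) -> median=29
Step 2: insert 28 -> lo=[28] (size 1, max 28) hi=[29] (size 1, min 29) -> median=28.5
Step 3: insert 45 -> lo=[28, 29] (size 2, max 29) hi=[45] (size 1, min 45) -> median=29
Step 4: insert 35 -> lo=[28, 29] (size 2, max 29) hi=[35, 45] (size 2, min 35) -> median=32
Step 5: insert 37 -> lo=[28, 29, 35] (size 3, max 35) hi=[37, 45] (size 2, min 37) -> median=35
Step 6: insert 20 -> lo=[20, 28, 29] (size 3, max 29) hi=[35, 37, 45] (size 3, min 35) -> median=32
Step 7: insert 45 -> lo=[20, 28, 29, 35] (size 4, max 35) hi=[37, 45, 45] (size 3, min 37) -> median=35
Step 8: insert 14 -> lo=[14, 20, 28, 29] (size 4, max 29) hi=[35, 37, 45, 45] (size 4, min 35) -> median=32
Step 9: insert 36 -> lo=[14, 20, 28, 29, 35] (size 5, max 35) hi=[36, 37, 45, 45] (size 4, min 36) -> median=35
Step 10: insert 33 -> lo=[14, 20, 28, 29, 33] (size 5, max 33) hi=[35, 36, 37, 45, 45] (size 5, min 35) -> median=34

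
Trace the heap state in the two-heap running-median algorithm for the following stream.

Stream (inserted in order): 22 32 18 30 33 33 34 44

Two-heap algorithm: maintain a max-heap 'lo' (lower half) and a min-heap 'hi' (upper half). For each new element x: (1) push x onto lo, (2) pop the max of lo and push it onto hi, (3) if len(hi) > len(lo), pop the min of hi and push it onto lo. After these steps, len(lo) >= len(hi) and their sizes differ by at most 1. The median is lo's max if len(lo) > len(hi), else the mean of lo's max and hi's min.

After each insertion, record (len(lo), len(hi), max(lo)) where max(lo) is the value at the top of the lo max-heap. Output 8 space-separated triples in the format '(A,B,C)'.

Step 1: insert 22 -> lo=[22] hi=[] -> (len(lo)=1, len(hi)=0, max(lo)=22)
Step 2: insert 32 -> lo=[22] hi=[32] -> (len(lo)=1, len(hi)=1, max(lo)=22)
Step 3: insert 18 -> lo=[18, 22] hi=[32] -> (len(lo)=2, len(hi)=1, max(lo)=22)
Step 4: insert 30 -> lo=[18, 22] hi=[30, 32] -> (len(lo)=2, len(hi)=2, max(lo)=22)
Step 5: insert 33 -> lo=[18, 22, 30] hi=[32, 33] -> (len(lo)=3, len(hi)=2, max(lo)=30)
Step 6: insert 33 -> lo=[18, 22, 30] hi=[32, 33, 33] -> (len(lo)=3, len(hi)=3, max(lo)=30)
Step 7: insert 34 -> lo=[18, 22, 30, 32] hi=[33, 33, 34] -> (len(lo)=4, len(hi)=3, max(lo)=32)
Step 8: insert 44 -> lo=[18, 22, 30, 32] hi=[33, 33, 34, 44] -> (len(lo)=4, len(hi)=4, max(lo)=32)

Answer: (1,0,22) (1,1,22) (2,1,22) (2,2,22) (3,2,30) (3,3,30) (4,3,32) (4,4,32)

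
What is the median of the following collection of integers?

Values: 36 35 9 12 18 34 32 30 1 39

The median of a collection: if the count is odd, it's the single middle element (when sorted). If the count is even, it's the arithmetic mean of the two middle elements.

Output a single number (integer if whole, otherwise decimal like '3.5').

Step 1: insert 36 -> lo=[36] (size 1, max 36) hi=[] (size 0) -> median=36
Step 2: insert 35 -> lo=[35] (size 1, max 35) hi=[36] (size 1, min 36) -> median=35.5
Step 3: insert 9 -> lo=[9, 35] (size 2, max 35) hi=[36] (size 1, min 36) -> median=35
Step 4: insert 12 -> lo=[9, 12] (size 2, max 12) hi=[35, 36] (size 2, min 35) -> median=23.5
Step 5: insert 18 -> lo=[9, 12, 18] (size 3, max 18) hi=[35, 36] (size 2, min 35) -> median=18
Step 6: insert 34 -> lo=[9, 12, 18] (size 3, max 18) hi=[34, 35, 36] (size 3, min 34) -> median=26
Step 7: insert 32 -> lo=[9, 12, 18, 32] (size 4, max 32) hi=[34, 35, 36] (size 3, min 34) -> median=32
Step 8: insert 30 -> lo=[9, 12, 18, 30] (size 4, max 30) hi=[32, 34, 35, 36] (size 4, min 32) -> median=31
Step 9: insert 1 -> lo=[1, 9, 12, 18, 30] (size 5, max 30) hi=[32, 34, 35, 36] (size 4, min 32) -> median=30
Step 10: insert 39 -> lo=[1, 9, 12, 18, 30] (size 5, max 30) hi=[32, 34, 35, 36, 39] (size 5, min 32) -> median=31

Answer: 31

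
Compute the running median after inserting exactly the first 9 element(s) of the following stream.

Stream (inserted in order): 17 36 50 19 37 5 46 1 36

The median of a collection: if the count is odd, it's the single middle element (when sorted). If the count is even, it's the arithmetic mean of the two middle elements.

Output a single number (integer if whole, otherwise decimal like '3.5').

Answer: 36

Derivation:
Step 1: insert 17 -> lo=[17] (size 1, max 17) hi=[] (size 0) -> median=17
Step 2: insert 36 -> lo=[17] (size 1, max 17) hi=[36] (size 1, min 36) -> median=26.5
Step 3: insert 50 -> lo=[17, 36] (size 2, max 36) hi=[50] (size 1, min 50) -> median=36
Step 4: insert 19 -> lo=[17, 19] (size 2, max 19) hi=[36, 50] (size 2, min 36) -> median=27.5
Step 5: insert 37 -> lo=[17, 19, 36] (size 3, max 36) hi=[37, 50] (size 2, min 37) -> median=36
Step 6: insert 5 -> lo=[5, 17, 19] (size 3, max 19) hi=[36, 37, 50] (size 3, min 36) -> median=27.5
Step 7: insert 46 -> lo=[5, 17, 19, 36] (size 4, max 36) hi=[37, 46, 50] (size 3, min 37) -> median=36
Step 8: insert 1 -> lo=[1, 5, 17, 19] (size 4, max 19) hi=[36, 37, 46, 50] (size 4, min 36) -> median=27.5
Step 9: insert 36 -> lo=[1, 5, 17, 19, 36] (size 5, max 36) hi=[36, 37, 46, 50] (size 4, min 36) -> median=36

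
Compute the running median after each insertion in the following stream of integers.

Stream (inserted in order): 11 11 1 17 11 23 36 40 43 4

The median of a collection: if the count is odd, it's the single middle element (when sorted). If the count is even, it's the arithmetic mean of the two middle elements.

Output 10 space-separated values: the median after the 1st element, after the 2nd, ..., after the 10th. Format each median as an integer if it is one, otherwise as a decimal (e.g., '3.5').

Step 1: insert 11 -> lo=[11] (size 1, max 11) hi=[] (size 0) -> median=11
Step 2: insert 11 -> lo=[11] (size 1, max 11) hi=[11] (size 1, min 11) -> median=11
Step 3: insert 1 -> lo=[1, 11] (size 2, max 11) hi=[11] (size 1, min 11) -> median=11
Step 4: insert 17 -> lo=[1, 11] (size 2, max 11) hi=[11, 17] (size 2, min 11) -> median=11
Step 5: insert 11 -> lo=[1, 11, 11] (size 3, max 11) hi=[11, 17] (size 2, min 11) -> median=11
Step 6: insert 23 -> lo=[1, 11, 11] (size 3, max 11) hi=[11, 17, 23] (size 3, min 11) -> median=11
Step 7: insert 36 -> lo=[1, 11, 11, 11] (size 4, max 11) hi=[17, 23, 36] (size 3, min 17) -> median=11
Step 8: insert 40 -> lo=[1, 11, 11, 11] (size 4, max 11) hi=[17, 23, 36, 40] (size 4, min 17) -> median=14
Step 9: insert 43 -> lo=[1, 11, 11, 11, 17] (size 5, max 17) hi=[23, 36, 40, 43] (size 4, min 23) -> median=17
Step 10: insert 4 -> lo=[1, 4, 11, 11, 11] (size 5, max 11) hi=[17, 23, 36, 40, 43] (size 5, min 17) -> median=14

Answer: 11 11 11 11 11 11 11 14 17 14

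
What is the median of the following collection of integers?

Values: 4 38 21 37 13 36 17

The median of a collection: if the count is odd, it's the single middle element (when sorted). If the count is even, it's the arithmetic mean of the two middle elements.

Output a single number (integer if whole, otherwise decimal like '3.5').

Step 1: insert 4 -> lo=[4] (size 1, max 4) hi=[] (size 0) -> median=4
Step 2: insert 38 -> lo=[4] (size 1, max 4) hi=[38] (size 1, min 38) -> median=21
Step 3: insert 21 -> lo=[4, 21] (size 2, max 21) hi=[38] (size 1, min 38) -> median=21
Step 4: insert 37 -> lo=[4, 21] (size 2, max 21) hi=[37, 38] (size 2, min 37) -> median=29
Step 5: insert 13 -> lo=[4, 13, 21] (size 3, max 21) hi=[37, 38] (size 2, min 37) -> median=21
Step 6: insert 36 -> lo=[4, 13, 21] (size 3, max 21) hi=[36, 37, 38] (size 3, min 36) -> median=28.5
Step 7: insert 17 -> lo=[4, 13, 17, 21] (size 4, max 21) hi=[36, 37, 38] (size 3, min 36) -> median=21

Answer: 21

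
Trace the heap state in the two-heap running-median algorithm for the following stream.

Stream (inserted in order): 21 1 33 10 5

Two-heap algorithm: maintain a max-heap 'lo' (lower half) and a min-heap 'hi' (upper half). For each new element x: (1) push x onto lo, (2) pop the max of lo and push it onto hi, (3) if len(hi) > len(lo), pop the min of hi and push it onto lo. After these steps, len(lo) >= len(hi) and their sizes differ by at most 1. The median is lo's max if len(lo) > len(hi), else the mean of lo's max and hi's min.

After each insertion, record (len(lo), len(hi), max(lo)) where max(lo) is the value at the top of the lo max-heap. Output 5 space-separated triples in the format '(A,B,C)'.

Step 1: insert 21 -> lo=[21] hi=[] -> (len(lo)=1, len(hi)=0, max(lo)=21)
Step 2: insert 1 -> lo=[1] hi=[21] -> (len(lo)=1, len(hi)=1, max(lo)=1)
Step 3: insert 33 -> lo=[1, 21] hi=[33] -> (len(lo)=2, len(hi)=1, max(lo)=21)
Step 4: insert 10 -> lo=[1, 10] hi=[21, 33] -> (len(lo)=2, len(hi)=2, max(lo)=10)
Step 5: insert 5 -> lo=[1, 5, 10] hi=[21, 33] -> (len(lo)=3, len(hi)=2, max(lo)=10)

Answer: (1,0,21) (1,1,1) (2,1,21) (2,2,10) (3,2,10)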